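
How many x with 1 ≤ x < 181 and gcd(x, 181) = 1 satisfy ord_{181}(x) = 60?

φ(181) = 181 − 1 = 180 = 2^2 · 3^2 · 5.
Since (Z/181Z)^× is cyclic of order 180, the number of elements of order d is φ(d) when d | 180 and 0 otherwise.
60 = 2^2 · 3 · 5 divides 180, and φ(60) = 16.

16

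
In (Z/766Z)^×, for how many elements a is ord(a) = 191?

190

φ(766) = φ(2)·φ(383) = 1·382 = 382 = 2 · 191.
(Z/766Z)^× is cyclic (|G| = 382); a cyclic group of order m has exactly φ(d) elements of each order d | m, and none otherwise.
191 | 382, and φ(191) = 191 − 1 = 190.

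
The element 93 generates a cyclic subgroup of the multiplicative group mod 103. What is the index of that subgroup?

By Lagrange's theorem, ord_103(93) divides φ(103) = 103 − 1 = 102 = 2 · 3 · 17.
Divisors of 102: 1, 2, 3, 6, 17, 34, 51, 102.
Compute 93^d (mod 103) for the divisors d until we hit 1:
93^1 ≡ 93 (mod 103)
93^2 ≡ 100 (mod 103)
93^3 ≡ 30 (mod 103)
93^6 ≡ 76 (mod 103)
93^17 ≡ 1 (mod 103) ✓
Thus |⟨93⟩| = ord(93) = 17.
The index is φ(103) / ord(93) = 102 / 17 = 6.

6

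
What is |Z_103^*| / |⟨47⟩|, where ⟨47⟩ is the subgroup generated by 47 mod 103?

Since 47 ∈ (Z/103Z)^×, its order divides φ(103) = 103 − 1 = 102 = 2 · 3 · 17.
Divisors of 102: 1, 2, 3, 6, 17, 34, 51, 102.
Test each divisor d:
47^1 ≡ 47 (mod 103)
47^2 ≡ 46 (mod 103)
47^3 ≡ 102 (mod 103)
47^6 ≡ 1 (mod 103) ✓
Thus |⟨47⟩| = ord(47) = 6.
[(Z/103Z)^× : ⟨47⟩] = 102/6 = 17.

17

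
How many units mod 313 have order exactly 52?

φ(313) = 313 − 1 = 312 = 2^3 · 3 · 13.
(Z/313Z)^× is cyclic (|G| = 312); a cyclic group of order m has exactly φ(d) elements of each order d | m, and none otherwise.
52 = 2^2 · 13 divides 312, and φ(52) = 24.

24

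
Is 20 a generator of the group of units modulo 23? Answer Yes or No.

φ(23) = 23 − 1 = 22 = 2 · 11.
20 is a primitive root mod 23 iff 20^(φ(23)/q) ≢ 1 for every prime q | φ(23), i.e. q ∈ {2, 11}.
20^11 ≡ 22 (mod 23)  [q = 2: ≢ 1 ✓]
20^2 ≡ 9 (mod 23)  [q = 11: ≢ 1 ✓]
Every test exponent gives a nontrivial residue, hence 20 generates the full group.

Yes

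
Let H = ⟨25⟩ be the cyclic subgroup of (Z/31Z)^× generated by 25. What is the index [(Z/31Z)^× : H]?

10

The order of 25 must divide φ(31) = 31 − 1 = 30 = 2 · 3 · 5.
Divisors of 30: 1, 2, 3, 5, 6, 10, 15, 30.
Test each divisor d:
25^1 ≡ 25 (mod 31)
25^2 ≡ 5 (mod 31)
25^3 ≡ 1 (mod 31) ✓
Thus |⟨25⟩| = ord(25) = 3.
[(Z/31Z)^× : ⟨25⟩] = 30/3 = 10.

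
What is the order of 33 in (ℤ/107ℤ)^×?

53

Since 33 ∈ (Z/107Z)^×, its order divides φ(107) = 107 − 1 = 106 = 2 · 53.
Divisors of 106: 1, 2, 53, 106.
Test each divisor d:
33^1 ≡ 33
33^2 ≡ 19
33^53 ≡ 1
So ord_107(33) = 53.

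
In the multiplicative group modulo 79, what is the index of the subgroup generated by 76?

2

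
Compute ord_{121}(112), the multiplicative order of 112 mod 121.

The order of 112 must divide φ(121) = φ(11^2) = 11·(11−1) = 110 = 2 · 5 · 11.
Divisors of 110: 1, 2, 5, 10, 11, 22, 55, 110.
Check 112^d mod 121 for each divisor in increasing order:
112^1 ≡ 112 (mod 121)
112^2 ≡ 81 (mod 121)
112^5 ≡ 120 (mod 121)
112^10 ≡ 1 (mod 121) ✓
Hence ord(112) = 10.

10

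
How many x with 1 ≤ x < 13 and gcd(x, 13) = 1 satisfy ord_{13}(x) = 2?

1

φ(13) = 13 − 1 = 12 = 2^2 · 3.
Since (Z/13Z)^× is cyclic of order 12, the number of elements of order d is φ(d) when d | 12 and 0 otherwise.
2 | 12, and φ(2) = 2 − 1 = 1.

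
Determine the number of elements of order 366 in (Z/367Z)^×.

120

φ(367) = 367 − 1 = 366 = 2 · 3 · 61.
In a cyclic group of order 366, there are φ(d) elements of order d for each divisor d of 366, and zero for non-divisors.
366 = 2 · 3 · 61 divides 366, and φ(366) = 120.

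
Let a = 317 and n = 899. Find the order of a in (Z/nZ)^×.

The order of 317 must divide φ(899) = φ(29·31) = (29−1)·(31−1) = 28·30 = 840 = 2^3 · 3 · 5 · 7.
Divisors of 840: 1, 2, 3, 4, 5, 6, 7, 8, 10, 12, 14, 15, 20, 21, 24, 28, 30, 35, 40, 42, 56, 60, 70, 84, 105, 120, 140, 168, 210, 280, 420, 840.
Check 317^d mod 899 for each divisor in increasing order:
317^1 ≡ 317 (mod 899)
317^2 ≡ 700 (mod 899)
317^3 ≡ 746 (mod 899)
317^4 ≡ 45 (mod 899)
317^5 ≡ 780 (mod 899)
317^6 ≡ 35 (mod 899)
317^7 ≡ 307 (mod 899)
317^8 ≡ 227 (mod 899)
317^10 ≡ 676 (mod 899)
317^12 ≡ 326 (mod 899)
317^14 ≡ 753 (mod 899)
317^15 ≡ 466 (mod 899)
317^20 ≡ 284 (mod 899)
317^21 ≡ 128 (mod 899)
317^24 ≡ 194 (mod 899)
317^28 ≡ 639 (mod 899)
317^30 ≡ 497 (mod 899)
317^35 ≡ 191 (mod 899)
317^40 ≡ 645 (mod 899)
317^42 ≡ 202 (mod 899)
317^56 ≡ 175 (mod 899)
317^60 ≡ 683 (mod 899)
317^70 ≡ 521 (mod 899)
317^84 ≡ 349 (mod 899)
317^105 ≡ 621 (mod 899)
317^120 ≡ 807 (mod 899)
317^140 ≡ 842 (mod 899)
317^168 ≡ 436 (mod 899)
317^210 ≡ 869 (mod 899)
317^280 ≡ 552 (mod 899)
317^420 ≡ 1 (mod 899) ✓
So ord_899(317) = 420.

420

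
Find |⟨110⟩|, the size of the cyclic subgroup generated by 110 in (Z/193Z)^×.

By Lagrange's theorem, ord_193(110) divides φ(193) = 193 − 1 = 192 = 2^6 · 3.
Divisors of 192: 1, 2, 3, 4, 6, 8, 12, 16, 24, 32, 48, 64, 96, 192.
Compute 110^d (mod 193) for the divisors d until we hit 1:
110^1 ≡ 110 (mod 193)
110^2 ≡ 134 (mod 193)
110^3 ≡ 72 (mod 193)
110^4 ≡ 7 (mod 193)
110^6 ≡ 166 (mod 193)
110^8 ≡ 49 (mod 193)
110^12 ≡ 150 (mod 193)
110^16 ≡ 85 (mod 193)
110^24 ≡ 112 (mod 193)
110^32 ≡ 84 (mod 193)
110^48 ≡ 192 (mod 193)
110^64 ≡ 108 (mod 193)
110^96 ≡ 1 (mod 193) ✓
Hence ord(110) = 96.

96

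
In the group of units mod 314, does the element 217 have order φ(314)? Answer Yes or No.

φ(314) = φ(2)·φ(157) = 1·156 = 156 = 2^2 · 3 · 13.
It suffices to check that the order of 217 is not a proper divisor of 156: compute 217^(156/q) for q ∈ {2, 3, 13}.
217^78 ≡ 313 (mod 314)  [q = 2: ≢ 1 ✓]
217^52 ≡ 301 (mod 314)  [q = 3: ≢ 1 ✓]
217^12 ≡ 287 (mod 314)  [q = 13: ≢ 1 ✓]
None equal 1, so ord_314(217) = 156: 217 is a primitive root.

Yes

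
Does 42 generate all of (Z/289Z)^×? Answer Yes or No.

No

φ(289) = φ(17^2) = 17·(17−1) = 272 = 2^4 · 17.
An element g generates (Z/289Z)^× iff g^(272/q) ≢ 1 (mod 289) for each prime q ∈ {2, 17}.
42^136 ≡ 1 (mod 289)  [q = 2: ≡ 1 ✗]
42^16 ≡ 154 (mod 289)  [q = 17: ≢ 1 ✓]
Since 42^136 ≡ 1, the order of 42 divides 136 < 272, so 42 is not a primitive root.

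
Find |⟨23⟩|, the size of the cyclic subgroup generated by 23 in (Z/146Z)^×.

36

By Lagrange's theorem, ord_146(23) divides φ(146) = φ(2)·φ(73) = 1·72 = 72 = 2^3 · 3^2.
Divisors of 72: 1, 2, 3, 4, 6, 8, 9, 12, 18, 24, 36, 72.
Evaluate successive powers at the divisors of 72:
23^1 ≡ 23
23^2 ≡ 91
23^3 ≡ 49
23^4 ≡ 105
23^6 ≡ 65
23^8 ≡ 75
23^9 ≡ 119
23^12 ≡ 137
23^18 ≡ 145
23^24 ≡ 81
23^36 ≡ 1
Hence ord(23) = 36.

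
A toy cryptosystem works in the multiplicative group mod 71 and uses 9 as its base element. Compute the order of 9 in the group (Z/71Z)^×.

35

The order of 9 must divide φ(71) = 71 − 1 = 70 = 2 · 5 · 7.
Divisors of 70: 1, 2, 5, 7, 10, 14, 35, 70.
Evaluate successive powers at the divisors of 70:
9^1 ≡ 9 (mod 71)
9^2 ≡ 10 (mod 71)
9^5 ≡ 48 (mod 71)
9^7 ≡ 54 (mod 71)
9^10 ≡ 32 (mod 71)
9^14 ≡ 5 (mod 71)
9^35 ≡ 1 (mod 71) ✓
So ord_71(9) = 35.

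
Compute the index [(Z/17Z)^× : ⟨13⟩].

4

The order of 13 must divide φ(17) = 17 − 1 = 16 = 2^4.
Divisors of 16: 1, 2, 4, 8, 16.
Test each divisor d:
13^1 ≡ 13 (mod 17)
13^2 ≡ 16 (mod 17)
13^4 ≡ 1 (mod 17) ✓
The order of 13 is 4, so the subgroup it generates has 4 elements.
The index is φ(17) / ord(13) = 16 / 4 = 4.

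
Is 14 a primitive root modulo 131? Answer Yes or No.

Yes

φ(131) = 131 − 1 = 130 = 2 · 5 · 13.
It suffices to check that the order of 14 is not a proper divisor of 130: compute 14^(130/q) for q ∈ {2, 5, 13}.
14^65 ≡ 130 (mod 131)  [q = 2: ≢ 1 ✓]
14^26 ≡ 58 (mod 131)  [q = 5: ≢ 1 ✓]
14^10 ≡ 45 (mod 131)  [q = 13: ≢ 1 ✓]
None equal 1, so ord_131(14) = 130: 14 is a primitive root.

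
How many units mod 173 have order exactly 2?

φ(173) = 173 − 1 = 172 = 2^2 · 43.
(Z/173Z)^× is cyclic (|G| = 172); a cyclic group of order m has exactly φ(d) elements of each order d | m, and none otherwise.
2 | 172, and φ(2) = 2 − 1 = 1.

1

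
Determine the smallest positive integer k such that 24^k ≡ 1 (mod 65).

By Lagrange's theorem, ord_65(24) divides φ(65) = φ(5·13) = (5−1)·(13−1) = 4·12 = 48 = 2^4 · 3.
Divisors of 48: 1, 2, 3, 4, 6, 8, 12, 16, 24, 48.
Compute 24^d (mod 65) for the divisors d until we hit 1:
24^1 ≡ 24 (mod 65)
24^2 ≡ 56 (mod 65)
24^3 ≡ 44 (mod 65)
24^4 ≡ 16 (mod 65)
24^6 ≡ 51 (mod 65)
24^8 ≡ 61 (mod 65)
24^12 ≡ 1 (mod 65) ✓
So ord_65(24) = 12.

12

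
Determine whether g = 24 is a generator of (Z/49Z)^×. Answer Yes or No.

Yes

φ(49) = φ(7^2) = 7·(7−1) = 42 = 2 · 3 · 7.
It suffices to check that the order of 24 is not a proper divisor of 42: compute 24^(42/q) for q ∈ {2, 3, 7}.
24^21 ≡ 48 (mod 49)  [q = 2: ≢ 1 ✓]
24^14 ≡ 30 (mod 49)  [q = 3: ≢ 1 ✓]
24^6 ≡ 36 (mod 49)  [q = 7: ≢ 1 ✓]
All checks pass, so 24 has order 42 and is a primitive root modulo 49.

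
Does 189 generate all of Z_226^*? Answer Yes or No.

Yes

φ(226) = φ(2)·φ(113) = 1·112 = 112 = 2^4 · 7.
189 is a primitive root mod 226 iff 189^(φ(226)/q) ≢ 1 for every prime q | φ(226), i.e. q ∈ {2, 7}.
189^56 ≡ 225 (mod 226)  [q = 2: ≢ 1 ✓]
189^16 ≡ 219 (mod 226)  [q = 7: ≢ 1 ✓]
None equal 1, so ord_226(189) = 112: 189 is a primitive root.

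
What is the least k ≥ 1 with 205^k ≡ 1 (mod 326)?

162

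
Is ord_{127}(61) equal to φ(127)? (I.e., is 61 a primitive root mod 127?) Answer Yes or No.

φ(127) = 127 − 1 = 126 = 2 · 3^2 · 7.
61 is a primitive root mod 127 iff 61^(φ(127)/q) ≢ 1 for every prime q | φ(127), i.e. q ∈ {2, 3, 7}.
61^63 ≡ 1 (mod 127)  [q = 2: ≡ 1 ✗]
61^42 ≡ 1 (mod 127)  [q = 3: ≡ 1 ✗]
61^18 ≡ 4 (mod 127)  [q = 7: ≢ 1 ✓]
Since 61^63 ≡ 1, the order of 61 divides 63 < 126, so 61 is not a primitive root.

No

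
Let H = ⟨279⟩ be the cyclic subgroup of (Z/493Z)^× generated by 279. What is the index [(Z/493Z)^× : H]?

The order of 279 must divide φ(493) = φ(17·29) = (17−1)·(29−1) = 16·28 = 448 = 2^6 · 7.
Divisors of 448: 1, 2, 4, 7, 8, 14, 16, 28, 32, 56, 64, 112, 224, 448.
Test each divisor d:
279^1 ≡ 279
279^2 ≡ 440
279^4 ≡ 344
279^7 ≡ 46
279^8 ≡ 16
279^14 ≡ 144
279^16 ≡ 256
279^28 ≡ 30
279^32 ≡ 460
279^56 ≡ 407
279^64 ≡ 103
279^112 ≡ 1
Thus |⟨279⟩| = ord(279) = 112.
Index = |(Z/493Z)^×| / |⟨279⟩| = 448 / 112 = 4.

4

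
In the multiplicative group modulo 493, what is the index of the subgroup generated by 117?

Since 117 ∈ (Z/493Z)^×, its order divides φ(493) = φ(17·29) = (17−1)·(29−1) = 16·28 = 448 = 2^6 · 7.
Divisors of 448: 1, 2, 4, 7, 8, 14, 16, 28, 32, 56, 64, 112, 224, 448.
Test each divisor d:
117^1 ≡ 117 (mod 493)
117^2 ≡ 378 (mod 493)
117^4 ≡ 407 (mod 493)
117^7 ≡ 59 (mod 493)
117^8 ≡ 1 (mod 493) ✓
So ord_493(117) = 8, hence |⟨117⟩| = 8.
The index is φ(493) / ord(117) = 448 / 8 = 56.

56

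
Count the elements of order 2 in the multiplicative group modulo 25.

1

φ(25) = φ(5^2) = 5·(5−1) = 20 = 2^2 · 5.
(Z/25Z)^× is cyclic (|G| = 20); a cyclic group of order m has exactly φ(d) elements of each order d | m, and none otherwise.
2 | 20, and φ(2) = 2 − 1 = 1.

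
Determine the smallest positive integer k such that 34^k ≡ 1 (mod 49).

Since 34 ∈ (Z/49Z)^×, its order divides φ(49) = φ(7^2) = 7·(7−1) = 42 = 2 · 3 · 7.
Divisors of 42: 1, 2, 3, 6, 7, 14, 21, 42.
Evaluate successive powers at the divisors of 42:
34^1 ≡ 34 (mod 49)
34^2 ≡ 29 (mod 49)
34^3 ≡ 6 (mod 49)
34^6 ≡ 36 (mod 49)
34^7 ≡ 48 (mod 49)
34^14 ≡ 1 (mod 49) ✓
So ord_49(34) = 14.

14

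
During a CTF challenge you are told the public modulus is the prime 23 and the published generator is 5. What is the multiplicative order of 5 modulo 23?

ord(5) | φ(23) = 23 − 1 = 22 = 2 · 11.
Divisors of 22: 1, 2, 11, 22.
Check 5^d mod 23 for each divisor in increasing order:
5^1 ≡ 5 (mod 23)
5^2 ≡ 2 (mod 23)
5^11 ≡ 22 (mod 23)
5^22 ≡ 1 (mod 23) ✓
The smallest such exponent is 22, so the order of 5 is 22.

22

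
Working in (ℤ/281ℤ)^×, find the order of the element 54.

280

The order of 54 must divide φ(281) = 281 − 1 = 280 = 2^3 · 5 · 7.
Divisors of 280: 1, 2, 4, 5, 7, 8, 10, 14, 20, 28, 35, 40, 56, 70, 140, 280.
Check 54^d mod 281 for each divisor in increasing order:
54^1 ≡ 54 (mod 281)
54^2 ≡ 106 (mod 281)
54^4 ≡ 277 (mod 281)
54^5 ≡ 65 (mod 281)
54^7 ≡ 146 (mod 281)
54^8 ≡ 16 (mod 281)
54^10 ≡ 10 (mod 281)
54^14 ≡ 241 (mod 281)
54^20 ≡ 100 (mod 281)
54^28 ≡ 195 (mod 281)
54^35 ≡ 89 (mod 281)
54^40 ≡ 165 (mod 281)
54^56 ≡ 90 (mod 281)
54^70 ≡ 53 (mod 281)
54^140 ≡ 280 (mod 281)
54^280 ≡ 1 (mod 281) ✓
Therefore the multiplicative order of 54 modulo 281 is 280.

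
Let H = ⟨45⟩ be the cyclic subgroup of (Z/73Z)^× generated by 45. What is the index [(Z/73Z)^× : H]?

By Lagrange's theorem, ord_73(45) divides φ(73) = 73 − 1 = 72 = 2^3 · 3^2.
Divisors of 72: 1, 2, 3, 4, 6, 8, 9, 12, 18, 24, 36, 72.
Evaluate successive powers at the divisors of 72:
45^1 ≡ 45
45^2 ≡ 54
45^3 ≡ 21
45^4 ≡ 69
45^6 ≡ 3
45^8 ≡ 16
45^9 ≡ 63
45^12 ≡ 9
45^18 ≡ 27
45^24 ≡ 8
45^36 ≡ 72
45^72 ≡ 1
Thus |⟨45⟩| = ord(45) = 72.
Index = |(Z/73Z)^×| / |⟨45⟩| = 72 / 72 = 1.

1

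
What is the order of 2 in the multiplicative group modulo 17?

By Lagrange's theorem, ord_17(2) divides φ(17) = 17 − 1 = 16 = 2^4.
Divisors of 16: 1, 2, 4, 8, 16.
Test each divisor d:
2^1 ≡ 2
2^2 ≡ 4
2^4 ≡ 16
2^8 ≡ 1
So ord_17(2) = 8.

8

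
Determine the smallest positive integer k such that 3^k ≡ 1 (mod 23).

ord(3) | φ(23) = 23 − 1 = 22 = 2 · 11.
Divisors of 22: 1, 2, 11, 22.
Test each divisor d:
3^1 ≡ 3
3^2 ≡ 9
3^11 ≡ 1
The smallest such exponent is 11, so the order of 3 is 11.

11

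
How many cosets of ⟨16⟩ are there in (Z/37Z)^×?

4

The order of 16 must divide φ(37) = 37 − 1 = 36 = 2^2 · 3^2.
Divisors of 36: 1, 2, 3, 4, 6, 9, 12, 18, 36.
Check 16^d mod 37 for each divisor in increasing order:
16^1 ≡ 16 (mod 37)
16^2 ≡ 34 (mod 37)
16^3 ≡ 26 (mod 37)
16^4 ≡ 9 (mod 37)
16^6 ≡ 10 (mod 37)
16^9 ≡ 1 (mod 37) ✓
So ord_37(16) = 9, hence |⟨16⟩| = 9.
The index is φ(37) / ord(16) = 36 / 9 = 4.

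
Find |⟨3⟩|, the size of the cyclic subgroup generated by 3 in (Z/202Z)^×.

100

Since 3 ∈ (Z/202Z)^×, its order divides φ(202) = φ(2)·φ(101) = 1·100 = 100 = 2^2 · 5^2.
Divisors of 100: 1, 2, 4, 5, 10, 20, 25, 50, 100.
Compute 3^d (mod 202) for the divisors d until we hit 1:
3^1 ≡ 3
3^2 ≡ 9
3^4 ≡ 81
3^5 ≡ 41
3^10 ≡ 65
3^20 ≡ 185
3^25 ≡ 111
3^50 ≡ 201
3^100 ≡ 1
Hence ord(3) = 100.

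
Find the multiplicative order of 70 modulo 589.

By Lagrange's theorem, ord_589(70) divides φ(589) = φ(19·31) = (19−1)·(31−1) = 18·30 = 540 = 2^2 · 3^3 · 5.
Divisors of 540: 1, 2, 3, 4, 5, 6, 9, 10, 12, 15, 18, 20, 27, 30, 36, 45, 54, 60, 90, 108, 135, 180, 270, 540.
Test each divisor d:
70^1 ≡ 70 (mod 589)
70^2 ≡ 188 (mod 589)
70^3 ≡ 202 (mod 589)
70^4 ≡ 4 (mod 589)
70^5 ≡ 280 (mod 589)
70^6 ≡ 163 (mod 589)
70^9 ≡ 531 (mod 589)
70^10 ≡ 63 (mod 589)
70^12 ≡ 64 (mod 589)
70^15 ≡ 559 (mod 589)
70^18 ≡ 419 (mod 589)
70^20 ≡ 435 (mod 589)
70^27 ≡ 436 (mod 589)
70^30 ≡ 311 (mod 589)
70^36 ≡ 39 (mod 589)
70^45 ≡ 94 (mod 589)
70^54 ≡ 438 (mod 589)
70^60 ≡ 125 (mod 589)
70^90 ≡ 1 (mod 589) ✓
The smallest such exponent is 90, so the order of 70 is 90.

90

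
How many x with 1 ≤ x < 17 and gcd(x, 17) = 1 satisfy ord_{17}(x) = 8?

φ(17) = 17 − 1 = 16 = 2^4.
(Z/17Z)^× is cyclic (|G| = 16); a cyclic group of order m has exactly φ(d) elements of each order d | m, and none otherwise.
8 = 2^3 divides 16, and φ(8) = 4.

4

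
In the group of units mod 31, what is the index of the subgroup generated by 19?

2

ord(19) | φ(31) = 31 − 1 = 30 = 2 · 3 · 5.
Divisors of 30: 1, 2, 3, 5, 6, 10, 15, 30.
Evaluate successive powers at the divisors of 30:
19^1 ≡ 19
19^2 ≡ 20
19^3 ≡ 8
19^5 ≡ 5
19^6 ≡ 2
19^10 ≡ 25
19^15 ≡ 1
The order of 19 is 15, so the subgroup it generates has 15 elements.
[(Z/31Z)^× : ⟨19⟩] = 30/15 = 2.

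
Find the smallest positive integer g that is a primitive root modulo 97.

φ(97) = 97 − 1 = 96 = 2^5 · 3.
g is a primitive root iff g^(96/q) ≢ 1 (mod 97) for each prime q ∈ {2, 3}.
g = 2: 2^48 ≡ 1 — hits 1, so not a primitive root.
g = 3: 3^48 ≡ 1 — hits 1, so not a primitive root.
g = 4: 4^48 ≡ 1 — hits 1, so not a primitive root.
g = 5: 5^48 ≡ 96; 5^32 ≡ 35 — none is 1, so 5 is a primitive root.
So 5 is the smallest generator of (Z/97Z)^×.

5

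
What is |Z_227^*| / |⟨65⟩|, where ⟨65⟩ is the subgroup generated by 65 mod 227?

2

Since 65 ∈ (Z/227Z)^×, its order divides φ(227) = 227 − 1 = 226 = 2 · 113.
Divisors of 226: 1, 2, 113, 226.
Check 65^d mod 227 for each divisor in increasing order:
65^1 ≡ 65
65^2 ≡ 139
65^113 ≡ 1
The order of 65 is 113, so the subgroup it generates has 113 elements.
Index = |(Z/227Z)^×| / |⟨65⟩| = 226 / 113 = 2.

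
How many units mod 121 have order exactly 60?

φ(121) = φ(11^2) = 11·(11−1) = 110 = 2 · 5 · 11.
Since (Z/121Z)^× is cyclic of order 110, the number of elements of order d is φ(d) when d | 110 and 0 otherwise.
Since 60 ∤ 110, the count is 0.

0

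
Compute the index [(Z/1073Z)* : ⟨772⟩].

4

Since 772 ∈ (Z/1073Z)^×, its order divides φ(1073) = φ(29·37) = (29−1)·(37−1) = 28·36 = 1008 = 2^4 · 3^2 · 7.
Divisors of 1008: 1, 2, 3, 4, 6, 7, 8, 9, 12, 14, 16, 18, 21, 24, 28, 36, 42, 48, 56, 63, 72, 84, 112, 126, 144, 168, 252, 336, 504, 1008.
Test each divisor d:
772^1 ≡ 772
772^2 ≡ 469
772^3 ≡ 467
772^4 ≡ 1069
772^6 ≡ 270
772^7 ≡ 278
772^8 ≡ 16
772^9 ≡ 549
772^12 ≡ 1009
772^14 ≡ 28
772^16 ≡ 256
772^18 ≡ 961
772^21 ≡ 273
772^24 ≡ 877
772^28 ≡ 784
772^36 ≡ 741
772^42 ≡ 492
772^48 ≡ 861
772^56 ≡ 900
772^63 ≡ 191
772^72 ≡ 778
772^84 ≡ 639
772^112 ≡ 958
772^126 ≡ 1072
772^144 ≡ 112
772^168 ≡ 581
772^252 ≡ 1
Thus |⟨772⟩| = ord(772) = 252.
[(Z/1073Z)^× : ⟨772⟩] = 1008/252 = 4.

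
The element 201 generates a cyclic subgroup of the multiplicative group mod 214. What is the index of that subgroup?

1

The order of 201 must divide φ(214) = φ(2)·φ(107) = 1·106 = 106 = 2 · 53.
Divisors of 106: 1, 2, 53, 106.
Compute 201^d (mod 214) for the divisors d until we hit 1:
201^1 ≡ 201
201^2 ≡ 169
201^53 ≡ 213
201^106 ≡ 1
So ord_214(201) = 106, hence |⟨201⟩| = 106.
[(Z/214Z)^× : ⟨201⟩] = 106/106 = 1.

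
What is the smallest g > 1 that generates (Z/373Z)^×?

φ(373) = 373 − 1 = 372 = 2^2 · 3 · 31.
Test candidates g = 2, 3, … against the prime factors q ∈ {2, 3, 31} of φ(373): g is a generator iff g^(372/q) ≢ 1 for every such q.
g = 2: 2^186 ≡ 372; 2^124 ≡ 284; 2^12 ≡ 366 — none is 1, so 2 is a primitive root.
The smallest primitive root modulo 373 is 2.

2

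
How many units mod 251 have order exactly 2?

1

φ(251) = 251 − 1 = 250 = 2 · 5^3.
(Z/251Z)^× is cyclic (|G| = 250); a cyclic group of order m has exactly φ(d) elements of each order d | m, and none otherwise.
2 | 250, and φ(2) = 2 − 1 = 1.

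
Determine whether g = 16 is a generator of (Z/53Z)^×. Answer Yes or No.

No

φ(53) = 53 − 1 = 52 = 2^2 · 13.
16 is a primitive root mod 53 iff 16^(φ(53)/q) ≢ 1 for every prime q | φ(53), i.e. q ∈ {2, 13}.
16^26 ≡ 1 (mod 53)  [q = 2: ≡ 1 ✗]
16^4 ≡ 28 (mod 53)  [q = 13: ≢ 1 ✓]
Since 16^26 ≡ 1, the order of 16 divides 26 < 52, so 16 is not a primitive root.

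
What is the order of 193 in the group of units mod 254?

42

By Lagrange's theorem, ord_254(193) divides φ(254) = φ(2)·φ(127) = 1·126 = 126 = 2 · 3^2 · 7.
Divisors of 126: 1, 2, 3, 6, 7, 9, 14, 18, 21, 42, 63, 126.
Compute 193^d (mod 254) for the divisors d until we hit 1:
193^1 ≡ 193 (mod 254)
193^2 ≡ 165 (mod 254)
193^3 ≡ 95 (mod 254)
193^6 ≡ 135 (mod 254)
193^7 ≡ 147 (mod 254)
193^9 ≡ 125 (mod 254)
193^14 ≡ 19 (mod 254)
193^18 ≡ 131 (mod 254)
193^21 ≡ 253 (mod 254)
193^42 ≡ 1 (mod 254) ✓
So ord_254(193) = 42.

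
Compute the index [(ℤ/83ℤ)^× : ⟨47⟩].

By Lagrange's theorem, ord_83(47) divides φ(83) = 83 − 1 = 82 = 2 · 41.
Divisors of 82: 1, 2, 41, 82.
Check 47^d mod 83 for each divisor in increasing order:
47^1 ≡ 47 (mod 83)
47^2 ≡ 51 (mod 83)
47^41 ≡ 82 (mod 83)
47^82 ≡ 1 (mod 83) ✓
So ord_83(47) = 82, hence |⟨47⟩| = 82.
The index is φ(83) / ord(47) = 82 / 82 = 1.

1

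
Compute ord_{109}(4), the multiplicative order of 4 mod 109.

The order of 4 must divide φ(109) = 109 − 1 = 108 = 2^2 · 3^3.
Divisors of 108: 1, 2, 3, 4, 6, 9, 12, 18, 27, 36, 54, 108.
Evaluate successive powers at the divisors of 108:
4^1 ≡ 4 (mod 109)
4^2 ≡ 16 (mod 109)
4^3 ≡ 64 (mod 109)
4^4 ≡ 38 (mod 109)
4^6 ≡ 63 (mod 109)
4^9 ≡ 108 (mod 109)
4^12 ≡ 45 (mod 109)
4^18 ≡ 1 (mod 109) ✓
Therefore the multiplicative order of 4 modulo 109 is 18.

18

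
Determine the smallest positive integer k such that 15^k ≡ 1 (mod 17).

8

By Lagrange's theorem, ord_17(15) divides φ(17) = 17 − 1 = 16 = 2^4.
Divisors of 16: 1, 2, 4, 8, 16.
Check 15^d mod 17 for each divisor in increasing order:
15^1 ≡ 15
15^2 ≡ 4
15^4 ≡ 16
15^8 ≡ 1
The smallest such exponent is 8, so the order of 15 is 8.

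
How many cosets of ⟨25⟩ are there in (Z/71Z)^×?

14

By Lagrange's theorem, ord_71(25) divides φ(71) = 71 − 1 = 70 = 2 · 5 · 7.
Divisors of 70: 1, 2, 5, 7, 10, 14, 35, 70.
Check 25^d mod 71 for each divisor in increasing order:
25^1 ≡ 25 (mod 71)
25^2 ≡ 57 (mod 71)
25^5 ≡ 1 (mod 71) ✓
The order of 25 is 5, so the subgroup it generates has 5 elements.
Index = |(Z/71Z)^×| / |⟨25⟩| = 70 / 5 = 14.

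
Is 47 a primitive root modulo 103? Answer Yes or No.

φ(103) = 103 − 1 = 102 = 2 · 3 · 17.
Test 47^(102/q) mod 103 for each prime factor q of 102:
47^51 ≡ 102 (mod 103)  [q = 2: ≢ 1 ✓]
47^34 ≡ 56 (mod 103)  [q = 3: ≢ 1 ✓]
47^6 ≡ 1 (mod 103)  [q = 17: ≡ 1 ✗]
47^6 ≡ 1 shows ord(47) | 6, strictly less than φ(103); not a primitive root.

No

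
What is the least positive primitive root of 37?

φ(37) = 37 − 1 = 36 = 2^2 · 3^2.
Test candidates g = 2, 3, … against the prime factors q ∈ {2, 3} of φ(37): g is a generator iff g^(36/q) ≢ 1 for every such q.
g = 2: 2^18 ≡ 36; 2^12 ≡ 26 — none is 1, so 2 is a primitive root.
The smallest primitive root modulo 37 is 2.

2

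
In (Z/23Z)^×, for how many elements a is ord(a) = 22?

φ(23) = 23 − 1 = 22 = 2 · 11.
In a cyclic group of order 22, there are φ(d) elements of order d for each divisor d of 22, and zero for non-divisors.
22 = 2 · 11 divides 22, and φ(22) = 10.

10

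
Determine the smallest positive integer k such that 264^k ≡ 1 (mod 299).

Since 264 ∈ (Z/299Z)^×, its order divides φ(299) = φ(13·23) = (13−1)·(23−1) = 12·22 = 264 = 2^3 · 3 · 11.
Divisors of 264: 1, 2, 3, 4, 6, 8, 11, 12, 22, 24, 33, 44, 66, 88, 132, 264.
Evaluate successive powers at the divisors of 264:
264^1 ≡ 264 (mod 299)
264^2 ≡ 29 (mod 299)
264^3 ≡ 181 (mod 299)
264^4 ≡ 243 (mod 299)
264^6 ≡ 170 (mod 299)
264^8 ≡ 146 (mod 299)
264^11 ≡ 114 (mod 299)
264^12 ≡ 196 (mod 299)
264^22 ≡ 139 (mod 299)
264^24 ≡ 144 (mod 299)
264^33 ≡ 298 (mod 299)
264^44 ≡ 185 (mod 299)
264^66 ≡ 1 (mod 299) ✓
The smallest such exponent is 66, so the order of 264 is 66.

66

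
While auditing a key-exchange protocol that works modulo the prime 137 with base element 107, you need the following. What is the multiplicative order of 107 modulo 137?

68

By Lagrange's theorem, ord_137(107) divides φ(137) = 137 − 1 = 136 = 2^3 · 17.
Divisors of 136: 1, 2, 4, 8, 17, 34, 68, 136.
Evaluate successive powers at the divisors of 136:
107^1 ≡ 107 (mod 137)
107^2 ≡ 78 (mod 137)
107^4 ≡ 56 (mod 137)
107^8 ≡ 122 (mod 137)
107^17 ≡ 100 (mod 137)
107^34 ≡ 136 (mod 137)
107^68 ≡ 1 (mod 137) ✓
The smallest such exponent is 68, so the order of 107 is 68.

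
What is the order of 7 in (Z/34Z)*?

Since 7 ∈ (Z/34Z)^×, its order divides φ(34) = φ(2)·φ(17) = 1·16 = 16 = 2^4.
Divisors of 16: 1, 2, 4, 8, 16.
Test each divisor d:
7^1 ≡ 7
7^2 ≡ 15
7^4 ≡ 21
7^8 ≡ 33
7^16 ≡ 1
The smallest such exponent is 16, so the order of 7 is 16.

16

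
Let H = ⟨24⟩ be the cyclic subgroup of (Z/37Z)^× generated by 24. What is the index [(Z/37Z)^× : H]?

1

The order of 24 must divide φ(37) = 37 − 1 = 36 = 2^2 · 3^2.
Divisors of 36: 1, 2, 3, 4, 6, 9, 12, 18, 36.
Compute 24^d (mod 37) for the divisors d until we hit 1:
24^1 ≡ 24 (mod 37)
24^2 ≡ 21 (mod 37)
24^3 ≡ 23 (mod 37)
24^4 ≡ 34 (mod 37)
24^6 ≡ 11 (mod 37)
24^9 ≡ 31 (mod 37)
24^12 ≡ 10 (mod 37)
24^18 ≡ 36 (mod 37)
24^36 ≡ 1 (mod 37) ✓
The order of 24 is 36, so the subgroup it generates has 36 elements.
[(Z/37Z)^× : ⟨24⟩] = 36/36 = 1.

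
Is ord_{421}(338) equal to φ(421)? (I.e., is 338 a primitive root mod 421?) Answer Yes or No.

Yes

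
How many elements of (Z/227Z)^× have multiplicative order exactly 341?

0

φ(227) = 227 − 1 = 226 = 2 · 113.
Since (Z/227Z)^× is cyclic of order 226, the number of elements of order d is φ(d) when d | 226 and 0 otherwise.
Here 226 is not a multiple of 341, so there are no elements of order 341.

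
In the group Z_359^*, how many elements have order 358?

φ(359) = 359 − 1 = 358 = 2 · 179.
Since (Z/359Z)^× is cyclic of order 358, the number of elements of order d is φ(d) when d | 358 and 0 otherwise.
358 = 2 · 179 divides 358, and φ(358) = 178.

178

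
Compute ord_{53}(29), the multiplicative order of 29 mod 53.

26

The order of 29 must divide φ(53) = 53 − 1 = 52 = 2^2 · 13.
Divisors of 52: 1, 2, 4, 13, 26, 52.
Compute 29^d (mod 53) for the divisors d until we hit 1:
29^1 ≡ 29
29^2 ≡ 46
29^4 ≡ 49
29^13 ≡ 52
29^26 ≡ 1
Therefore the multiplicative order of 29 modulo 53 is 26.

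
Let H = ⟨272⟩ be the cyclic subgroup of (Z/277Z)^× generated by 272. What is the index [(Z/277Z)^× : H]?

Since 272 ∈ (Z/277Z)^×, its order divides φ(277) = 277 − 1 = 276 = 2^2 · 3 · 23.
Divisors of 276: 1, 2, 3, 4, 6, 12, 23, 46, 69, 92, 138, 276.
Test each divisor d:
272^1 ≡ 272
272^2 ≡ 25
272^3 ≡ 152
272^4 ≡ 71
272^6 ≡ 113
272^12 ≡ 27
272^23 ≡ 242
272^46 ≡ 117
272^69 ≡ 60
272^92 ≡ 116
272^138 ≡ 276
272^276 ≡ 1
Thus |⟨272⟩| = ord(272) = 276.
The index is φ(277) / ord(272) = 276 / 276 = 1.

1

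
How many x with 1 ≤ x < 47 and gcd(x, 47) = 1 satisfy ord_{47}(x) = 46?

22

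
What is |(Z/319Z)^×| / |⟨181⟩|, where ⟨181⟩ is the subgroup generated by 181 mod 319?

8

Since 181 ∈ (Z/319Z)^×, its order divides φ(319) = φ(11·29) = (11−1)·(29−1) = 10·28 = 280 = 2^3 · 5 · 7.
Divisors of 280: 1, 2, 4, 5, 7, 8, 10, 14, 20, 28, 35, 40, 56, 70, 140, 280.
Evaluate successive powers at the divisors of 280:
181^1 ≡ 181
181^2 ≡ 223
181^4 ≡ 284
181^5 ≡ 45
181^7 ≡ 146
181^8 ≡ 268
181^10 ≡ 111
181^14 ≡ 262
181^20 ≡ 199
181^28 ≡ 59
181^35 ≡ 1
The order of 181 is 35, so the subgroup it generates has 35 elements.
[(Z/319Z)^× : ⟨181⟩] = 280/35 = 8.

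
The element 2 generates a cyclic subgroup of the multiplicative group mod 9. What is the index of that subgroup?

1

By Lagrange's theorem, ord_9(2) divides φ(9) = φ(3^2) = 3·(3−1) = 6 = 2 · 3.
Divisors of 6: 1, 2, 3, 6.
Compute 2^d (mod 9) for the divisors d until we hit 1:
2^1 ≡ 2 (mod 9)
2^2 ≡ 4 (mod 9)
2^3 ≡ 8 (mod 9)
2^6 ≡ 1 (mod 9) ✓
So ord_9(2) = 6, hence |⟨2⟩| = 6.
[(Z/9Z)^× : ⟨2⟩] = 6/6 = 1.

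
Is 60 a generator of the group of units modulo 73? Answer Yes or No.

Yes

φ(73) = 73 − 1 = 72 = 2^3 · 3^2.
Test 60^(72/q) mod 73 for each prime factor q of 72:
60^36 ≡ 72 (mod 73)  [q = 2: ≢ 1 ✓]
60^24 ≡ 64 (mod 73)  [q = 3: ≢ 1 ✓]
None equal 1, so ord_73(60) = 72: 60 is a primitive root.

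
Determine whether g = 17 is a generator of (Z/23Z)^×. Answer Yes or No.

φ(23) = 23 − 1 = 22 = 2 · 11.
Test 17^(22/q) mod 23 for each prime factor q of 22:
17^11 ≡ 22 (mod 23)  [q = 2: ≢ 1 ✓]
17^2 ≡ 13 (mod 23)  [q = 11: ≢ 1 ✓]
All checks pass, so 17 has order 22 and is a primitive root modulo 23.

Yes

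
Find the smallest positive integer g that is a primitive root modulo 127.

3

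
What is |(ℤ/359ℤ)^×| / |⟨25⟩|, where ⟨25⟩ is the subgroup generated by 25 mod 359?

ord(25) | φ(359) = 359 − 1 = 358 = 2 · 179.
Divisors of 358: 1, 2, 179, 358.
Evaluate successive powers at the divisors of 358:
25^1 ≡ 25 (mod 359)
25^2 ≡ 266 (mod 359)
25^179 ≡ 1 (mod 359) ✓
The order of 25 is 179, so the subgroup it generates has 179 elements.
Index = |(Z/359Z)^×| / |⟨25⟩| = 358 / 179 = 2.

2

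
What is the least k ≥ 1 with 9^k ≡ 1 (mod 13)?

3

The order of 9 must divide φ(13) = 13 − 1 = 12 = 2^2 · 3.
Divisors of 12: 1, 2, 3, 4, 6, 12.
Evaluate successive powers at the divisors of 12:
9^1 ≡ 9
9^2 ≡ 3
9^3 ≡ 1
The smallest such exponent is 3, so the order of 9 is 3.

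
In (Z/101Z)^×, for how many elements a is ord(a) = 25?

φ(101) = 101 − 1 = 100 = 2^2 · 5^2.
(Z/101Z)^× is cyclic (|G| = 100); a cyclic group of order m has exactly φ(d) elements of each order d | m, and none otherwise.
25 = 5^2 divides 100, and φ(25) = 20.

20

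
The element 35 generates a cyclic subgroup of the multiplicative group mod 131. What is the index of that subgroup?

2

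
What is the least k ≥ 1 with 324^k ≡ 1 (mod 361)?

19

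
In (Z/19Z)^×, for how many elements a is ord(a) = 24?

0

φ(19) = 19 − 1 = 18 = 2 · 3^2.
In a cyclic group of order 18, there are φ(d) elements of order d for each divisor d of 18, and zero for non-divisors.
Here 18 is not a multiple of 24, so there are no elements of order 24.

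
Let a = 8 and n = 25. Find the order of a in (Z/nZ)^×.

20

By Lagrange's theorem, ord_25(8) divides φ(25) = φ(5^2) = 5·(5−1) = 20 = 2^2 · 5.
Divisors of 20: 1, 2, 4, 5, 10, 20.
Evaluate successive powers at the divisors of 20:
8^1 ≡ 8
8^2 ≡ 14
8^4 ≡ 21
8^5 ≡ 18
8^10 ≡ 24
8^20 ≡ 1
The smallest such exponent is 20, so the order of 8 is 20.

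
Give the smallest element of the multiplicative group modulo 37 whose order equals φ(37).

2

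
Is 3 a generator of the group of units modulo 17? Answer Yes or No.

Yes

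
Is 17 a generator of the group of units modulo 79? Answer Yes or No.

No

φ(79) = 79 − 1 = 78 = 2 · 3 · 13.
An element g generates (Z/79Z)^× iff g^(78/q) ≢ 1 (mod 79) for each prime q ∈ {2, 3, 13}.
17^39 ≡ 78 (mod 79)  [q = 2: ≢ 1 ✓]
17^26 ≡ 1 (mod 79)  [q = 3: ≡ 1 ✗]
17^6 ≡ 67 (mod 79)  [q = 13: ≢ 1 ✓]
The check at q = 3 fails, so 17 generates a proper subgroup.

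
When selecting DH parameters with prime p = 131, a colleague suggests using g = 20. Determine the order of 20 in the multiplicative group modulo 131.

65

Since 20 ∈ (Z/131Z)^×, its order divides φ(131) = 131 − 1 = 130 = 2 · 5 · 13.
Divisors of 130: 1, 2, 5, 10, 13, 26, 65, 130.
Check 20^d mod 131 for each divisor in increasing order:
20^1 ≡ 20
20^2 ≡ 7
20^5 ≡ 63
20^10 ≡ 39
20^13 ≡ 89
20^26 ≡ 61
20^65 ≡ 1
The smallest such exponent is 65, so the order of 20 is 65.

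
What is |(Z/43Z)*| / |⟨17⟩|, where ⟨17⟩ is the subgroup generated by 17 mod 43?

2

The order of 17 must divide φ(43) = 43 − 1 = 42 = 2 · 3 · 7.
Divisors of 42: 1, 2, 3, 6, 7, 14, 21, 42.
Evaluate successive powers at the divisors of 42:
17^1 ≡ 17 (mod 43)
17^2 ≡ 31 (mod 43)
17^3 ≡ 11 (mod 43)
17^6 ≡ 35 (mod 43)
17^7 ≡ 36 (mod 43)
17^14 ≡ 6 (mod 43)
17^21 ≡ 1 (mod 43) ✓
So ord_43(17) = 21, hence |⟨17⟩| = 21.
The index is φ(43) / ord(17) = 42 / 21 = 2.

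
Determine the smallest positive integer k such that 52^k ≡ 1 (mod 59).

58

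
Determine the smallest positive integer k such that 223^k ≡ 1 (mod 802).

The order of 223 must divide φ(802) = φ(2)·φ(401) = 1·400 = 400 = 2^4 · 5^2.
Divisors of 400: 1, 2, 4, 5, 8, 10, 16, 20, 25, 40, 50, 80, 100, 200, 400.
Evaluate successive powers at the divisors of 400:
223^1 ≡ 223 (mod 802)
223^2 ≡ 5 (mod 802)
223^4 ≡ 25 (mod 802)
223^5 ≡ 763 (mod 802)
223^8 ≡ 625 (mod 802)
223^10 ≡ 719 (mod 802)
223^16 ≡ 51 (mod 802)
223^20 ≡ 473 (mod 802)
223^25 ≡ 801 (mod 802)
223^40 ≡ 773 (mod 802)
223^50 ≡ 1 (mod 802) ✓
So ord_802(223) = 50.

50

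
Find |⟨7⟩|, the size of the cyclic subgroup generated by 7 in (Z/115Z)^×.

The order of 7 must divide φ(115) = φ(5·23) = (5−1)·(23−1) = 4·22 = 88 = 2^3 · 11.
Divisors of 88: 1, 2, 4, 8, 11, 22, 44, 88.
Evaluate successive powers at the divisors of 88:
7^1 ≡ 7
7^2 ≡ 49
7^4 ≡ 101
7^8 ≡ 81
7^11 ≡ 68
7^22 ≡ 24
7^44 ≡ 1
Therefore the multiplicative order of 7 modulo 115 is 44.

44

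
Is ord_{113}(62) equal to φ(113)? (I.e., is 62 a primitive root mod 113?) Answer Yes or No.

No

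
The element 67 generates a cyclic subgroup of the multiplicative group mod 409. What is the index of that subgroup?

1

The order of 67 must divide φ(409) = 409 − 1 = 408 = 2^3 · 3 · 17.
Divisors of 408: 1, 2, 3, 4, 6, 8, 12, 17, 24, 34, 51, 68, 102, 136, 204, 408.
Compute 67^d (mod 409) for the divisors d until we hit 1:
67^1 ≡ 67
67^2 ≡ 399
67^3 ≡ 148
67^4 ≡ 100
67^6 ≡ 227
67^8 ≡ 184
67^12 ≡ 404
67^17 ≡ 38
67^24 ≡ 25
67^34 ≡ 217
67^51 ≡ 66
67^68 ≡ 54
67^102 ≡ 266
67^136 ≡ 53
67^204 ≡ 408
67^408 ≡ 1
Thus |⟨67⟩| = ord(67) = 408.
[(Z/409Z)^× : ⟨67⟩] = 408/408 = 1.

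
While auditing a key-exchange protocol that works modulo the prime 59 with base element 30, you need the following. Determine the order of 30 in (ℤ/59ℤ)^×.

58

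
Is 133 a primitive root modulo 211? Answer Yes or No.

Yes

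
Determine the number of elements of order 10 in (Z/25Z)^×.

4

φ(25) = φ(5^2) = 5·(5−1) = 20 = 2^2 · 5.
In a cyclic group of order 20, there are φ(d) elements of order d for each divisor d of 20, and zero for non-divisors.
10 = 2 · 5 divides 20, and φ(10) = 4.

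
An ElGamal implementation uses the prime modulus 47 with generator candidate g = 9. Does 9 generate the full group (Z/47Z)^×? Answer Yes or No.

No

φ(47) = 47 − 1 = 46 = 2 · 23.
9 is a primitive root mod 47 iff 9^(φ(47)/q) ≢ 1 for every prime q | φ(47), i.e. q ∈ {2, 23}.
9^23 ≡ 1 (mod 47)  [q = 2: ≡ 1 ✗]
9^2 ≡ 34 (mod 47)  [q = 23: ≢ 1 ✓]
The check at q = 2 fails, so 9 generates a proper subgroup.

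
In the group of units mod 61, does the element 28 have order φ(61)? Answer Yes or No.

No

φ(61) = 61 − 1 = 60 = 2^2 · 3 · 5.
It suffices to check that the order of 28 is not a proper divisor of 60: compute 28^(60/q) for q ∈ {2, 3, 5}.
28^30 ≡ 60 (mod 61)  [q = 2: ≢ 1 ✓]
28^20 ≡ 1 (mod 61)  [q = 3: ≡ 1 ✗]
28^12 ≡ 9 (mod 61)  [q = 5: ≢ 1 ✓]
The check at q = 3 fails, so 28 generates a proper subgroup.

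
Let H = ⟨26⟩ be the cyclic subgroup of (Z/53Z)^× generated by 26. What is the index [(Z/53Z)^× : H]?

1

By Lagrange's theorem, ord_53(26) divides φ(53) = 53 − 1 = 52 = 2^2 · 13.
Divisors of 52: 1, 2, 4, 13, 26, 52.
Check 26^d mod 53 for each divisor in increasing order:
26^1 ≡ 26
26^2 ≡ 40
26^4 ≡ 10
26^13 ≡ 30
26^26 ≡ 52
26^52 ≡ 1
The order of 26 is 52, so the subgroup it generates has 52 elements.
Index = |(Z/53Z)^×| / |⟨26⟩| = 52 / 52 = 1.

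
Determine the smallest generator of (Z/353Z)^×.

3

φ(353) = 353 − 1 = 352 = 2^5 · 11.
Test candidates g = 2, 3, … against the prime factors q ∈ {2, 11} of φ(353): g is a generator iff g^(352/q) ≢ 1 for every such q.
g = 2: 2^176 ≡ 1 — hits 1, so not a primitive root.
g = 3: 3^176 ≡ 352; 3^32 ≡ 140 — none is 1, so 3 is a primitive root.
So 3 is the smallest generator of (Z/353Z)^×.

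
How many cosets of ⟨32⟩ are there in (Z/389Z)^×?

1

Since 32 ∈ (Z/389Z)^×, its order divides φ(389) = 389 − 1 = 388 = 2^2 · 97.
Divisors of 388: 1, 2, 4, 97, 194, 388.
Check 32^d mod 389 for each divisor in increasing order:
32^1 ≡ 32 (mod 389)
32^2 ≡ 246 (mod 389)
32^4 ≡ 221 (mod 389)
32^97 ≡ 115 (mod 389)
32^194 ≡ 388 (mod 389)
32^388 ≡ 1 (mod 389) ✓
So ord_389(32) = 388, hence |⟨32⟩| = 388.
The index is φ(389) / ord(32) = 388 / 388 = 1.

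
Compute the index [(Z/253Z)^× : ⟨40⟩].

By Lagrange's theorem, ord_253(40) divides φ(253) = φ(11·23) = (11−1)·(23−1) = 10·22 = 220 = 2^2 · 5 · 11.
Divisors of 220: 1, 2, 4, 5, 10, 11, 20, 22, 44, 55, 110, 220.
Evaluate successive powers at the divisors of 220:
40^1 ≡ 40 (mod 253)
40^2 ≡ 82 (mod 253)
40^4 ≡ 146 (mod 253)
40^5 ≡ 21 (mod 253)
40^10 ≡ 188 (mod 253)
40^11 ≡ 183 (mod 253)
40^20 ≡ 177 (mod 253)
40^22 ≡ 93 (mod 253)
40^44 ≡ 47 (mod 253)
40^55 ≡ 252 (mod 253)
40^110 ≡ 1 (mod 253) ✓
Thus |⟨40⟩| = ord(40) = 110.
[(Z/253Z)^× : ⟨40⟩] = 220/110 = 2.

2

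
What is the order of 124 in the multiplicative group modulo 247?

36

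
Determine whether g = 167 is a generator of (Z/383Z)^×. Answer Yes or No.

Yes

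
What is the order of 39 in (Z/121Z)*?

ord(39) | φ(121) = φ(11^2) = 11·(11−1) = 110 = 2 · 5 · 11.
Divisors of 110: 1, 2, 5, 10, 11, 22, 55, 110.
Compute 39^d (mod 121) for the divisors d until we hit 1:
39^1 ≡ 39
39^2 ≡ 69
39^5 ≡ 65
39^10 ≡ 111
39^11 ≡ 94
39^22 ≡ 3
39^55 ≡ 120
39^110 ≡ 1
Hence ord(39) = 110.

110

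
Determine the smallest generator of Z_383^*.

5

φ(383) = 383 − 1 = 382 = 2 · 191.
g is a primitive root iff g^(382/q) ≢ 1 (mod 383) for each prime q ∈ {2, 191}.
g = 2: 2^191 ≡ 1 — hits 1, so not a primitive root.
g = 3: 3^191 ≡ 1 — hits 1, so not a primitive root.
g = 4: 4^191 ≡ 1 — hits 1, so not a primitive root.
g = 5: 5^191 ≡ 382; 5^2 ≡ 25 — none is 1, so 5 is a primitive root.
Hence the least primitive root of 383 is 5.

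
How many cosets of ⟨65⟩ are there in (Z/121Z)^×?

5

By Lagrange's theorem, ord_121(65) divides φ(121) = φ(11^2) = 11·(11−1) = 110 = 2 · 5 · 11.
Divisors of 110: 1, 2, 5, 10, 11, 22, 55, 110.
Check 65^d mod 121 for each divisor in increasing order:
65^1 ≡ 65
65^2 ≡ 111
65^5 ≡ 87
65^10 ≡ 67
65^11 ≡ 120
65^22 ≡ 1
Thus |⟨65⟩| = ord(65) = 22.
The index is φ(121) / ord(65) = 110 / 22 = 5.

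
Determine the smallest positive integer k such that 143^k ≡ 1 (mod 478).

238

The order of 143 must divide φ(478) = φ(2)·φ(239) = 1·238 = 238 = 2 · 7 · 17.
Divisors of 238: 1, 2, 7, 14, 17, 34, 119, 238.
Evaluate successive powers at the divisors of 238:
143^1 ≡ 143
143^2 ≡ 373
143^7 ≡ 107
143^14 ≡ 455
143^17 ≡ 229
143^34 ≡ 339
143^119 ≡ 477
143^238 ≡ 1
Hence ord(143) = 238.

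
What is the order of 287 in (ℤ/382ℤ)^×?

95

By Lagrange's theorem, ord_382(287) divides φ(382) = φ(2)·φ(191) = 1·190 = 190 = 2 · 5 · 19.
Divisors of 190: 1, 2, 5, 10, 19, 38, 95, 190.
Check 287^d mod 382 for each divisor in increasing order:
287^1 ≡ 287
287^2 ≡ 239
287^5 ≡ 197
287^10 ≡ 227
287^19 ≡ 109
287^38 ≡ 39
287^95 ≡ 1
So ord_382(287) = 95.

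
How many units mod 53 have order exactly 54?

0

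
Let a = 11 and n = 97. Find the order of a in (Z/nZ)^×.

By Lagrange's theorem, ord_97(11) divides φ(97) = 97 − 1 = 96 = 2^5 · 3.
Divisors of 96: 1, 2, 3, 4, 6, 8, 12, 16, 24, 32, 48, 96.
Test each divisor d:
11^1 ≡ 11
11^2 ≡ 24
11^3 ≡ 70
11^4 ≡ 91
11^6 ≡ 50
11^8 ≡ 36
11^12 ≡ 75
11^16 ≡ 35
11^24 ≡ 96
11^32 ≡ 61
11^48 ≡ 1
Hence ord(11) = 48.

48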